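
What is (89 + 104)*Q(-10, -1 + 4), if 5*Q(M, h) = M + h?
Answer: -1351/5 ≈ -270.20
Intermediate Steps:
Q(M, h) = M/5 + h/5 (Q(M, h) = (M + h)/5 = M/5 + h/5)
(89 + 104)*Q(-10, -1 + 4) = (89 + 104)*((1/5)*(-10) + (-1 + 4)/5) = 193*(-2 + (1/5)*3) = 193*(-2 + 3/5) = 193*(-7/5) = -1351/5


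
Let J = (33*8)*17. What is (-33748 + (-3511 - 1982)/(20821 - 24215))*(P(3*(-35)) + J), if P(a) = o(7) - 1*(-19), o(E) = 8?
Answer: -517126513785/3394 ≈ -1.5236e+8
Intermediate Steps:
J = 4488 (J = 264*17 = 4488)
P(a) = 27 (P(a) = 8 - 1*(-19) = 8 + 19 = 27)
(-33748 + (-3511 - 1982)/(20821 - 24215))*(P(3*(-35)) + J) = (-33748 + (-3511 - 1982)/(20821 - 24215))*(27 + 4488) = (-33748 - 5493/(-3394))*4515 = (-33748 - 5493*(-1/3394))*4515 = (-33748 + 5493/3394)*4515 = -114535219/3394*4515 = -517126513785/3394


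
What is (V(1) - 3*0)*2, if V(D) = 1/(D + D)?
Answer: 1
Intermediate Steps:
V(D) = 1/(2*D)
(V(1) - 3*0)*2 = ((½)/1 - 3*0)*2 = ((½)*1 + 0)*2 = (½ + 0)*2 = (½)*2 = 1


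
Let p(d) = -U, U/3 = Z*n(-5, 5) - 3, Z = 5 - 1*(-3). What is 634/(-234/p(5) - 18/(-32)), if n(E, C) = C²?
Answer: 1998368/3021 ≈ 661.49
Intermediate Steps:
Z = 8 (Z = 5 + 3 = 8)
U = 591 (U = 3*(8*5² - 3) = 3*(8*25 - 3) = 3*(200 - 3) = 3*197 = 591)
p(d) = -591 (p(d) = -1*591 = -591)
634/(-234/p(5) - 18/(-32)) = 634/(-234/(-591) - 18/(-32)) = 634/(-234*(-1/591) - 18*(-1/32)) = 634/(78/197 + 9/16) = 634/(3021/3152) = 634*(3152/3021) = 1998368/3021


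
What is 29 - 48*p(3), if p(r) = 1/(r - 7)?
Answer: 41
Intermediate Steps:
p(r) = 1/(-7 + r)
29 - 48*p(3) = 29 - 48/(-7 + 3) = 29 - 48/(-4) = 29 - 48*(-¼) = 29 + 12 = 41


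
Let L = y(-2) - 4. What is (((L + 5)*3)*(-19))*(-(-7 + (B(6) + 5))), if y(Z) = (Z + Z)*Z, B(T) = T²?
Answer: 17442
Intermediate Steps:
y(Z) = 2*Z² (y(Z) = (2*Z)*Z = 2*Z²)
L = 4 (L = 2*(-2)² - 4 = 2*4 - 4 = 8 - 4 = 4)
(((L + 5)*3)*(-19))*(-(-7 + (B(6) + 5))) = (((4 + 5)*3)*(-19))*(-(-7 + (6² + 5))) = ((9*3)*(-19))*(-(-7 + (36 + 5))) = (27*(-19))*(-(-7 + 41)) = -(-513)*34 = -513*(-34) = 17442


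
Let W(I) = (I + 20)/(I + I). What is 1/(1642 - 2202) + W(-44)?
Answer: 1669/6160 ≈ 0.27094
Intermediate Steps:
W(I) = (20 + I)/(2*I) (W(I) = (20 + I)/((2*I)) = (20 + I)*(1/(2*I)) = (20 + I)/(2*I))
1/(1642 - 2202) + W(-44) = 1/(1642 - 2202) + (½)*(20 - 44)/(-44) = 1/(-560) + (½)*(-1/44)*(-24) = -1/560 + 3/11 = 1669/6160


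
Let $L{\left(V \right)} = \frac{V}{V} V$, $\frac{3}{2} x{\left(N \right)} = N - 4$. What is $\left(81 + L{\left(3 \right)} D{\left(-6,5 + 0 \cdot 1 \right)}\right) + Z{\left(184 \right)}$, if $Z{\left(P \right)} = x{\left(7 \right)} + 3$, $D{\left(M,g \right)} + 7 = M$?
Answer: $47$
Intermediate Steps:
$D{\left(M,g \right)} = -7 + M$
$x{\left(N \right)} = - \frac{8}{3} + \frac{2 N}{3}$ ($x{\left(N \right)} = \frac{2 \left(N - 4\right)}{3} = \frac{2 \left(-4 + N\right)}{3} = - \frac{8}{3} + \frac{2 N}{3}$)
$Z{\left(P \right)} = 5$ ($Z{\left(P \right)} = \left(- \frac{8}{3} + \frac{2}{3} \cdot 7\right) + 3 = \left(- \frac{8}{3} + \frac{14}{3}\right) + 3 = 2 + 3 = 5$)
$L{\left(V \right)} = V$ ($L{\left(V \right)} = 1 V = V$)
$\left(81 + L{\left(3 \right)} D{\left(-6,5 + 0 \cdot 1 \right)}\right) + Z{\left(184 \right)} = \left(81 + 3 \left(-7 - 6\right)\right) + 5 = \left(81 + 3 \left(-13\right)\right) + 5 = \left(81 - 39\right) + 5 = 42 + 5 = 47$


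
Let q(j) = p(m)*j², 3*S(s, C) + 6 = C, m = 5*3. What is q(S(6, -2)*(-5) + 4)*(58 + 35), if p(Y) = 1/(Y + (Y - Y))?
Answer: 83824/45 ≈ 1862.8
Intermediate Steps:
m = 15
S(s, C) = -2 + C/3
p(Y) = 1/Y (p(Y) = 1/(Y + 0) = 1/Y)
q(j) = j²/15
q(S(6, -2)*(-5) + 4)*(58 + 35) = (((-2 + (⅓)*(-2))*(-5) + 4)²/15)*(58 + 35) = (((-2 - ⅔)*(-5) + 4)²/15)*93 = ((-8/3*(-5) + 4)²/15)*93 = ((40/3 + 4)²/15)*93 = ((52/3)²/15)*93 = ((1/15)*(2704/9))*93 = (2704/135)*93 = 83824/45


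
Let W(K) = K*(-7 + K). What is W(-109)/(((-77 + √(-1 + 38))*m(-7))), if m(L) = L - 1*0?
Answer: 34771/1473 + 3161*√37/10311 ≈ 25.470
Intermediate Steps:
m(L) = L (m(L) = L + 0 = L)
W(-109)/(((-77 + √(-1 + 38))*m(-7))) = (-109*(-7 - 109))/(((-77 + √(-1 + 38))*(-7))) = (-109*(-116))/(((-77 + √37)*(-7))) = 12644/(539 - 7*√37)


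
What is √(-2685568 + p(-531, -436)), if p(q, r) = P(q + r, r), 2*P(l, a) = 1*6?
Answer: I*√2685565 ≈ 1638.8*I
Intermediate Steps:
P(l, a) = 3 (P(l, a) = (1*6)/2 = (½)*6 = 3)
p(q, r) = 3
√(-2685568 + p(-531, -436)) = √(-2685568 + 3) = √(-2685565) = I*√2685565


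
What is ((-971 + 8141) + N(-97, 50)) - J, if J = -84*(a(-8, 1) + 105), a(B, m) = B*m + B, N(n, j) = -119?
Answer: 14527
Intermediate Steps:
a(B, m) = B + B*m
J = -7476 (J = -84*(-8*(1 + 1) + 105) = -84*(-8*2 + 105) = -84*(-16 + 105) = -84*89 = -7476)
((-971 + 8141) + N(-97, 50)) - J = ((-971 + 8141) - 119) - 1*(-7476) = (7170 - 119) + 7476 = 7051 + 7476 = 14527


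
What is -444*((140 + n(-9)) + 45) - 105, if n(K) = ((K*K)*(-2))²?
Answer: -11734581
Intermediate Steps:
n(K) = 4*K⁴ (n(K) = (K²*(-2))² = (-2*K²)² = 4*K⁴)
-444*((140 + n(-9)) + 45) - 105 = -444*((140 + 4*(-9)⁴) + 45) - 105 = -444*((140 + 4*6561) + 45) - 105 = -444*((140 + 26244) + 45) - 105 = -444*(26384 + 45) - 105 = -444*26429 - 105 = -11734476 - 105 = -11734581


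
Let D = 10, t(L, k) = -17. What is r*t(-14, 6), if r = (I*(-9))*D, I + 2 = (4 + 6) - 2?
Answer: 9180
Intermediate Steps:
I = 6 (I = -2 + ((4 + 6) - 2) = -2 + (10 - 2) = -2 + 8 = 6)
r = -540 (r = (6*(-9))*10 = -54*10 = -540)
r*t(-14, 6) = -540*(-17) = 9180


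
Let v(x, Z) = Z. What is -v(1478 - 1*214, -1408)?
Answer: 1408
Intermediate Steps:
-v(1478 - 1*214, -1408) = -1*(-1408) = 1408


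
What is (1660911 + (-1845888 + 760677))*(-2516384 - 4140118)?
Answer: -3832148201400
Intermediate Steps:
(1660911 + (-1845888 + 760677))*(-2516384 - 4140118) = (1660911 - 1085211)*(-6656502) = 575700*(-6656502) = -3832148201400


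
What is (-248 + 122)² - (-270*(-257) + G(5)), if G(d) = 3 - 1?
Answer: -53516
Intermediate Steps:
G(d) = 2
(-248 + 122)² - (-270*(-257) + G(5)) = (-248 + 122)² - (-270*(-257) + 2) = (-126)² - (69390 + 2) = 15876 - 1*69392 = 15876 - 69392 = -53516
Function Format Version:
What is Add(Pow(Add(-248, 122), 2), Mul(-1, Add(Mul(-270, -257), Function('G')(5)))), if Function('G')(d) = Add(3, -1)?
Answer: -53516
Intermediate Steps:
Function('G')(d) = 2
Add(Pow(Add(-248, 122), 2), Mul(-1, Add(Mul(-270, -257), Function('G')(5)))) = Add(Pow(Add(-248, 122), 2), Mul(-1, Add(Mul(-270, -257), 2))) = Add(Pow(-126, 2), Mul(-1, Add(69390, 2))) = Add(15876, Mul(-1, 69392)) = Add(15876, -69392) = -53516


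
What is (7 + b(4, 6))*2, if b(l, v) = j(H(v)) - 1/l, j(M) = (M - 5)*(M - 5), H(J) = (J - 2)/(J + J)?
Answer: 1027/18 ≈ 57.056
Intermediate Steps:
H(J) = (-2 + J)/(2*J) (H(J) = (-2 + J)/((2*J)) = (-2 + J)*(1/(2*J)) = (-2 + J)/(2*J))
j(M) = (-5 + M)² (j(M) = (-5 + M)*(-5 + M) = (-5 + M)²)
b(l, v) = (-5 + (-2 + v)/(2*v))² - 1/l
(7 + b(4, 6))*2 = (7 + (-1/4 + (¼)*(2 + 9*6)²/6²))*2 = (7 + (-1*¼ + (¼)*(1/36)*(2 + 54)²))*2 = (7 + (-¼ + (¼)*(1/36)*56²))*2 = (7 + (-¼ + (¼)*(1/36)*3136))*2 = (7 + (-¼ + 196/9))*2 = (7 + 775/36)*2 = (1027/36)*2 = 1027/18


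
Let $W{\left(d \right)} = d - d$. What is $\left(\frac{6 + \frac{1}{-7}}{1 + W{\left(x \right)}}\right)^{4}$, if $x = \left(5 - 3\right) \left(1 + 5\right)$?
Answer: $\frac{2825761}{2401} \approx 1176.9$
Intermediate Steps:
$x = 12$ ($x = 2 \cdot 6 = 12$)
$W{\left(d \right)} = 0$
$\left(\frac{6 + \frac{1}{-7}}{1 + W{\left(x \right)}}\right)^{4} = \left(\frac{6 + \frac{1}{-7}}{1 + 0}\right)^{4} = \left(\frac{6 - \frac{1}{7}}{1}\right)^{4} = \left(\frac{41}{7} \cdot 1\right)^{4} = \left(\frac{41}{7}\right)^{4} = \frac{2825761}{2401}$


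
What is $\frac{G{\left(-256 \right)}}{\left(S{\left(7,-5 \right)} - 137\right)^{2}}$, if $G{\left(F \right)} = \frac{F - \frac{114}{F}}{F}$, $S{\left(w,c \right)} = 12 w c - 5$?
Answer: $\frac{32711}{10349576192} \approx 3.1606 \cdot 10^{-6}$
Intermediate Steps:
$S{\left(w,c \right)} = -5 + 12 c w$ ($S{\left(w,c \right)} = 12 c w - 5 = -5 + 12 c w$)
$G{\left(F \right)} = \frac{F - \frac{114}{F}}{F}$
$\frac{G{\left(-256 \right)}}{\left(S{\left(7,-5 \right)} - 137\right)^{2}} = \frac{1 - \frac{114}{65536}}{\left(\left(-5 + 12 \left(-5\right) 7\right) - 137\right)^{2}} = \frac{1 - \frac{57}{32768}}{\left(\left(-5 - 420\right) - 137\right)^{2}} = \frac{1 - \frac{57}{32768}}{\left(-425 - 137\right)^{2}} = \frac{32711}{32768 \left(-562\right)^{2}} = \frac{32711}{32768 \cdot 315844} = \frac{32711}{32768} \cdot \frac{1}{315844} = \frac{32711}{10349576192}$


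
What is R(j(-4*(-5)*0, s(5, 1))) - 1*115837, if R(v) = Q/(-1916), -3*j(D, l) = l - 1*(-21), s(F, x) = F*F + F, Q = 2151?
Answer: -221945843/1916 ≈ -1.1584e+5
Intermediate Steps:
s(F, x) = F + F² (s(F, x) = F² + F = F + F²)
j(D, l) = -7 - l/3 (j(D, l) = -(l - 1*(-21))/3 = -(l + 21)/3 = -(21 + l)/3 = -7 - l/3)
R(v) = -2151/1916 (R(v) = 2151/(-1916) = 2151*(-1/1916) = -2151/1916)
R(j(-4*(-5)*0, s(5, 1))) - 1*115837 = -2151/1916 - 1*115837 = -2151/1916 - 115837 = -221945843/1916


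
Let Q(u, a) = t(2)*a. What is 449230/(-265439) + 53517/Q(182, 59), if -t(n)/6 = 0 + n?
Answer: -4841184601/62643604 ≈ -77.281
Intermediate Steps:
t(n) = -6*n (t(n) = -6*(0 + n) = -6*n)
Q(u, a) = -12*a (Q(u, a) = (-6*2)*a = -12*a)
449230/(-265439) + 53517/Q(182, 59) = 449230/(-265439) + 53517/((-12*59)) = 449230*(-1/265439) + 53517/(-708) = -449230/265439 + 53517*(-1/708) = -449230/265439 - 17839/236 = -4841184601/62643604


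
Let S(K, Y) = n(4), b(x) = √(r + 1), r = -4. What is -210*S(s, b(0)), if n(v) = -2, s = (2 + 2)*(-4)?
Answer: 420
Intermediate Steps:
b(x) = I*√3 (b(x) = √(-4 + 1) = √(-3) = I*√3)
s = -16 (s = 4*(-4) = -16)
S(K, Y) = -2
-210*S(s, b(0)) = -210*(-2) = 420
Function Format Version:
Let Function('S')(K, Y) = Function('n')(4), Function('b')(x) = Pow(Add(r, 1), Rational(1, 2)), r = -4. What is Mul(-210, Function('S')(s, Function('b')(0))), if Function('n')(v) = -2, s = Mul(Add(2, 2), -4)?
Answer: 420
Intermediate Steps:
Function('b')(x) = Mul(I, Pow(3, Rational(1, 2))) (Function('b')(x) = Pow(Add(-4, 1), Rational(1, 2)) = Pow(-3, Rational(1, 2)) = Mul(I, Pow(3, Rational(1, 2))))
s = -16 (s = Mul(4, -4) = -16)
Function('S')(K, Y) = -2
Mul(-210, Function('S')(s, Function('b')(0))) = Mul(-210, -2) = 420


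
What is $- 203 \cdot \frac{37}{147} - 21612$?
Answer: $- \frac{454925}{21} \approx -21663.0$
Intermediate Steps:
$- 203 \cdot \frac{37}{147} - 21612 = - 203 \cdot 37 \cdot \frac{1}{147} - 21612 = \left(-203\right) \frac{37}{147} - 21612 = - \frac{1073}{21} - 21612 = - \frac{454925}{21}$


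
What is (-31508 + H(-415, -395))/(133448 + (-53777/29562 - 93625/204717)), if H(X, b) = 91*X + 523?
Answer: -138688090612500/269197565055011 ≈ -0.51519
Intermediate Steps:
H(X, b) = 523 + 91*X
(-31508 + H(-415, -395))/(133448 + (-53777/29562 - 93625/204717)) = (-31508 + (523 + 91*(-415)))/(133448 + (-53777/29562 - 93625/204717)) = (-31508 + (523 - 37765))/(133448 + (-53777*1/29562 - 93625*1/204717)) = (-31508 - 37242)/(133448 + (-53777/29562 - 93625/204717)) = -68750/(133448 - 4592269453/2017281318) = -68750/269197565055011/2017281318 = -68750*2017281318/269197565055011 = -138688090612500/269197565055011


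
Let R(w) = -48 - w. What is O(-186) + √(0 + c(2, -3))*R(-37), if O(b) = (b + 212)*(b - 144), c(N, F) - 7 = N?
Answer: -8613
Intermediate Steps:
c(N, F) = 7 + N
O(b) = (-144 + b)*(212 + b) (O(b) = (212 + b)*(-144 + b) = (-144 + b)*(212 + b))
O(-186) + √(0 + c(2, -3))*R(-37) = (-30528 + (-186)² + 68*(-186)) + √(0 + (7 + 2))*(-48 - 1*(-37)) = (-30528 + 34596 - 12648) + √(0 + 9)*(-48 + 37) = -8580 + √9*(-11) = -8580 + 3*(-11) = -8580 - 33 = -8613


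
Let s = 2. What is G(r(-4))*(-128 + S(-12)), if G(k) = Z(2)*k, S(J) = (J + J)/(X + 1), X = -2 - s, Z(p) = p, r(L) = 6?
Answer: -1440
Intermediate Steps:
X = -4 (X = -2 - 1*2 = -2 - 2 = -4)
S(J) = -2*J/3 (S(J) = (J + J)/(-4 + 1) = (2*J)/(-3) = (2*J)*(-1/3) = -2*J/3)
G(k) = 2*k
G(r(-4))*(-128 + S(-12)) = (2*6)*(-128 - 2/3*(-12)) = 12*(-128 + 8) = 12*(-120) = -1440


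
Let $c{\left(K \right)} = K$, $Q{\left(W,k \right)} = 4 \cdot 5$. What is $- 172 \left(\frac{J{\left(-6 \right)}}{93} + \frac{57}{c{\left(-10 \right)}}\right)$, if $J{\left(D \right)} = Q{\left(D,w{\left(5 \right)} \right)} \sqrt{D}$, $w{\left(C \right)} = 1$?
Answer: $\frac{4902}{5} - \frac{3440 i \sqrt{6}}{93} \approx 980.4 - 90.605 i$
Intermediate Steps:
$Q{\left(W,k \right)} = 20$
$J{\left(D \right)} = 20 \sqrt{D}$
$- 172 \left(\frac{J{\left(-6 \right)}}{93} + \frac{57}{c{\left(-10 \right)}}\right) = - 172 \left(\frac{20 \sqrt{-6}}{93} + \frac{57}{-10}\right) = - 172 \left(20 i \sqrt{6} \cdot \frac{1}{93} + 57 \left(- \frac{1}{10}\right)\right) = - 172 \left(20 i \sqrt{6} \cdot \frac{1}{93} - \frac{57}{10}\right) = - 172 \left(\frac{20 i \sqrt{6}}{93} - \frac{57}{10}\right) = - 172 \left(- \frac{57}{10} + \frac{20 i \sqrt{6}}{93}\right) = \frac{4902}{5} - \frac{3440 i \sqrt{6}}{93}$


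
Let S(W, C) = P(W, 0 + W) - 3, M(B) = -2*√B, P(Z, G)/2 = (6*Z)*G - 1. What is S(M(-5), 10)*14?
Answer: -3430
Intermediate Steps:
P(Z, G) = -2 + 12*G*Z (P(Z, G) = 2*((6*Z)*G - 1) = 2*(6*G*Z - 1) = 2*(-1 + 6*G*Z) = -2 + 12*G*Z)
S(W, C) = -5 + 12*W² (S(W, C) = (-2 + 12*(0 + W)*W) - 3 = (-2 + 12*W*W) - 3 = (-2 + 12*W²) - 3 = -5 + 12*W²)
S(M(-5), 10)*14 = (-5 + 12*(-2*I*√5)²)*14 = (-5 + 12*(-20))*14 = (-5 - 240)*14 = -245*14 = -3430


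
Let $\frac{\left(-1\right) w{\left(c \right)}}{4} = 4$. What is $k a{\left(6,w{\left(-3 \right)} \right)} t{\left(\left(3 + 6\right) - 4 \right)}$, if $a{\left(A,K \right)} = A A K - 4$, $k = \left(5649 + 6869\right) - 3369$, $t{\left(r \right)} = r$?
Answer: $-26532100$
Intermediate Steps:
$w{\left(c \right)} = -16$ ($w{\left(c \right)} = \left(-4\right) 4 = -16$)
$k = 9149$ ($k = 12518 - 3369 = 9149$)
$a{\left(A,K \right)} = -4 + K A^{2}$ ($a{\left(A,K \right)} = A^{2} K - 4 = K A^{2} - 4 = -4 + K A^{2}$)
$k a{\left(6,w{\left(-3 \right)} \right)} t{\left(\left(3 + 6\right) - 4 \right)} = 9149 \left(-4 - 16 \cdot 6^{2}\right) \left(\left(3 + 6\right) - 4\right) = 9149 \left(-4 - 576\right) \left(9 - 4\right) = 9149 \left(-4 - 576\right) 5 = 9149 \left(\left(-580\right) 5\right) = 9149 \left(-2900\right) = -26532100$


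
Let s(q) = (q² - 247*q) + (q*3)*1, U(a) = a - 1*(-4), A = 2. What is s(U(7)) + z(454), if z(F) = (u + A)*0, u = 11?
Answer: -2563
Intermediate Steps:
z(F) = 0 (z(F) = (11 + 2)*0 = 13*0 = 0)
U(a) = 4 + a (U(a) = a + 4 = 4 + a)
s(q) = q² - 244*q (s(q) = (q² - 247*q) + (3*q)*1 = (q² - 247*q) + 3*q = q² - 244*q)
s(U(7)) + z(454) = (4 + 7)*(-244 + (4 + 7)) + 0 = 11*(-244 + 11) + 0 = 11*(-233) + 0 = -2563 + 0 = -2563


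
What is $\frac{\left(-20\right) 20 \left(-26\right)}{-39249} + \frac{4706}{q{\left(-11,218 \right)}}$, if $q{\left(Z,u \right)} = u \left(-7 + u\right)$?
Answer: $- \frac{146836703}{902687751} \approx -0.16267$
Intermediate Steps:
$\frac{\left(-20\right) 20 \left(-26\right)}{-39249} + \frac{4706}{q{\left(-11,218 \right)}} = \frac{\left(-20\right) 20 \left(-26\right)}{-39249} + \frac{4706}{218 \left(-7 + 218\right)} = \left(-400\right) \left(-26\right) \left(- \frac{1}{39249}\right) + \frac{4706}{218 \cdot 211} = 10400 \left(- \frac{1}{39249}\right) + \frac{4706}{45998} = - \frac{10400}{39249} + 4706 \cdot \frac{1}{45998} = - \frac{10400}{39249} + \frac{2353}{22999} = - \frac{146836703}{902687751}$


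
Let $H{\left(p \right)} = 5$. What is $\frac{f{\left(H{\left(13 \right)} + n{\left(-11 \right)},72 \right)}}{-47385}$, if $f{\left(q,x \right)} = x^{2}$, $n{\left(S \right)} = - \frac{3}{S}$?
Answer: $- \frac{64}{585} \approx -0.1094$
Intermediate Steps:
$\frac{f{\left(H{\left(13 \right)} + n{\left(-11 \right)},72 \right)}}{-47385} = \frac{72^{2}}{-47385} = 5184 \left(- \frac{1}{47385}\right) = - \frac{64}{585}$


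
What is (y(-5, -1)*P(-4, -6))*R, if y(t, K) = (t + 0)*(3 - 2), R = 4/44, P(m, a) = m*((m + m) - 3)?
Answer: -20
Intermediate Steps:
P(m, a) = m*(-3 + 2*m) (P(m, a) = m*(2*m - 3) = m*(-3 + 2*m))
R = 1/11 (R = 4*(1/44) = 1/11 ≈ 0.090909)
y(t, K) = t (y(t, K) = t*1 = t)
(y(-5, -1)*P(-4, -6))*R = -(-20)*(-3 + 2*(-4))*(1/11) = -(-20)*(-3 - 8)*(1/11) = -(-20)*(-11)*(1/11) = -5*44*(1/11) = -220*1/11 = -20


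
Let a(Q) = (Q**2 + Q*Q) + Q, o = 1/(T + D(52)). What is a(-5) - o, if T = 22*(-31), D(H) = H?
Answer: 28351/630 ≈ 45.002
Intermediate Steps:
T = -682
o = -1/630 (o = 1/(-682 + 52) = 1/(-630) = -1/630 ≈ -0.0015873)
a(Q) = Q + 2*Q**2 (a(Q) = (Q**2 + Q**2) + Q = 2*Q**2 + Q = Q + 2*Q**2)
a(-5) - o = -5*(1 + 2*(-5)) - 1*(-1/630) = -5*(1 - 10) + 1/630 = -5*(-9) + 1/630 = 45 + 1/630 = 28351/630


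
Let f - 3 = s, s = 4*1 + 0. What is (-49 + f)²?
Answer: 1764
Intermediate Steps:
s = 4 (s = 4 + 0 = 4)
f = 7 (f = 3 + 4 = 7)
(-49 + f)² = (-49 + 7)² = (-42)² = 1764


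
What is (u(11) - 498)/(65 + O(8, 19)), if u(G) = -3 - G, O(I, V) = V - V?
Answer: -512/65 ≈ -7.8769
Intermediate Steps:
O(I, V) = 0
(u(11) - 498)/(65 + O(8, 19)) = ((-3 - 1*11) - 498)/(65 + 0) = ((-3 - 11) - 498)/65 = (-14 - 498)*(1/65) = -512*1/65 = -512/65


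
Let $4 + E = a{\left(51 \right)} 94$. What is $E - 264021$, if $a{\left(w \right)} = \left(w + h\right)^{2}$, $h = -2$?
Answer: $-38331$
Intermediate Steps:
$a{\left(w \right)} = \left(-2 + w\right)^{2}$ ($a{\left(w \right)} = \left(w - 2\right)^{2} = \left(-2 + w\right)^{2}$)
$E = 225690$ ($E = -4 + \left(-2 + 51\right)^{2} \cdot 94 = -4 + 49^{2} \cdot 94 = -4 + 2401 \cdot 94 = -4 + 225694 = 225690$)
$E - 264021 = 225690 - 264021 = -38331$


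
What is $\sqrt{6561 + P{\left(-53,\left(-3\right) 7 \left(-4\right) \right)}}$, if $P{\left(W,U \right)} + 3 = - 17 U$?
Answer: $3 \sqrt{570} \approx 71.624$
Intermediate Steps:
$P{\left(W,U \right)} = -3 - 17 U$
$\sqrt{6561 + P{\left(-53,\left(-3\right) 7 \left(-4\right) \right)}} = \sqrt{6561 - \left(3 + 17 \left(-3\right) 7 \left(-4\right)\right)} = \sqrt{6561 - \left(3 + 17 \left(\left(-21\right) \left(-4\right)\right)\right)} = \sqrt{6561 - 1431} = \sqrt{5130} = 3 \sqrt{570}$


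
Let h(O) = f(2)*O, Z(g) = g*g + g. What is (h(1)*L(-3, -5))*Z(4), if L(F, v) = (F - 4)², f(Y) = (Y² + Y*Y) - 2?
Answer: 5880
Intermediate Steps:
f(Y) = -2 + 2*Y² (f(Y) = (Y² + Y²) - 2 = 2*Y² - 2 = -2 + 2*Y²)
L(F, v) = (-4 + F)²
Z(g) = g + g² (Z(g) = g² + g = g + g²)
h(O) = 6*O (h(O) = (-2 + 2*2²)*O = (-2 + 2*4)*O = (-2 + 8)*O = 6*O)
(h(1)*L(-3, -5))*Z(4) = ((6*1)*(-4 - 3)²)*(4*(1 + 4)) = (6*(-7)²)*(4*5) = (6*49)*20 = 294*20 = 5880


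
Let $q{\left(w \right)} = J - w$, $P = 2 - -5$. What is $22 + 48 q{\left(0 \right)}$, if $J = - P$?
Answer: $-314$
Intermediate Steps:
$P = 7$ ($P = 2 + 5 = 7$)
$J = -7$ ($J = \left(-1\right) 7 = -7$)
$q{\left(w \right)} = -7 - w$
$22 + 48 q{\left(0 \right)} = 22 + 48 \left(-7 - 0\right) = 22 + 48 \left(-7 + 0\right) = 22 + 48 \left(-7\right) = 22 - 336 = -314$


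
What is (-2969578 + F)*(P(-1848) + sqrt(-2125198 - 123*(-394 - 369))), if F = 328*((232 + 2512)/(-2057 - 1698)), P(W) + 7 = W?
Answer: 4137267871562/751 - 11151665422*I*sqrt(2031349)/3755 ≈ 5.509e+9 - 4.2327e+9*I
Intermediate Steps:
P(W) = -7 + W
F = -900032/3755 (F = 328*(2744/(-3755)) = 328*(2744*(-1/3755)) = 328*(-2744/3755) = -900032/3755 ≈ -239.69)
(-2969578 + F)*(P(-1848) + sqrt(-2125198 - 123*(-394 - 369))) = (-2969578 - 900032/3755)*((-7 - 1848) + sqrt(-2125198 - 123*(-394 - 369))) = -11151665422*(-1855 + sqrt(-2125198 - 123*(-763)))/3755 = -11151665422*(-1855 + sqrt(-2125198 + 93849))/3755 = -11151665422*(-1855 + sqrt(-2031349))/3755 = -11151665422*(-1855 + I*sqrt(2031349))/3755 = 4137267871562/751 - 11151665422*I*sqrt(2031349)/3755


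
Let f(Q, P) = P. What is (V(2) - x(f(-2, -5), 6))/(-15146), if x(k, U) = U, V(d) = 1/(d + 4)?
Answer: 35/90876 ≈ 0.00038514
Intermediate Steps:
V(d) = 1/(4 + d)
(V(2) - x(f(-2, -5), 6))/(-15146) = (1/(4 + 2) - 1*6)/(-15146) = (1/6 - 6)*(-1/15146) = (⅙ - 6)*(-1/15146) = -35/6*(-1/15146) = 35/90876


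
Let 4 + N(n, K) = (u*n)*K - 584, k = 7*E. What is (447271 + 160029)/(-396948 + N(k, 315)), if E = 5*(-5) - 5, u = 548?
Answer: -151825/9161934 ≈ -0.016571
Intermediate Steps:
E = -30 (E = -25 - 5 = -30)
k = -210 (k = 7*(-30) = -210)
N(n, K) = -588 + 548*K*n (N(n, K) = -4 + ((548*n)*K - 584) = -4 + (548*K*n - 584) = -4 + (-584 + 548*K*n) = -588 + 548*K*n)
(447271 + 160029)/(-396948 + N(k, 315)) = (447271 + 160029)/(-396948 + (-588 + 548*315*(-210))) = 607300/(-396948 + (-588 - 36250200)) = 607300/(-396948 - 36250788) = 607300/(-36647736) = 607300*(-1/36647736) = -151825/9161934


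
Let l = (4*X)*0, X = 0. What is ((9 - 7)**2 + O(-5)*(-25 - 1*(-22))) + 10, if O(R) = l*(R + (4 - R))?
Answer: 14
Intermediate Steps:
l = 0 (l = (4*0)*0 = 0*0 = 0)
O(R) = 0 (O(R) = 0*(R + (4 - R)) = 0*4 = 0)
((9 - 7)**2 + O(-5)*(-25 - 1*(-22))) + 10 = ((9 - 7)**2 + 0*(-25 - 1*(-22))) + 10 = (2**2 + 0*(-25 + 22)) + 10 = (4 + 0*(-3)) + 10 = (4 + 0) + 10 = 4 + 10 = 14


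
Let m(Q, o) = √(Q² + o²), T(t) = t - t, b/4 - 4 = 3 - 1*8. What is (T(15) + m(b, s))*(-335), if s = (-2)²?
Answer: -1340*√2 ≈ -1895.0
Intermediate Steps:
b = -4 (b = 16 + 4*(3 - 1*8) = 16 + 4*(3 - 8) = 16 + 4*(-5) = 16 - 20 = -4)
s = 4
T(t) = 0
(T(15) + m(b, s))*(-335) = (0 + √((-4)² + 4²))*(-335) = (0 + √(16 + 16))*(-335) = (0 + √32)*(-335) = (0 + 4*√2)*(-335) = (4*√2)*(-335) = -1340*√2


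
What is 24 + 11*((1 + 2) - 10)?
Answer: -53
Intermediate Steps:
24 + 11*((1 + 2) - 10) = 24 + 11*(3 - 10) = 24 + 11*(-7) = 24 - 77 = -53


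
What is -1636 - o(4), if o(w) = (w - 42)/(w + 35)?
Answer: -63766/39 ≈ -1635.0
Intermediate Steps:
o(w) = (-42 + w)/(35 + w)
-1636 - o(4) = -1636 - (-42 + 4)/(35 + 4) = -1636 - (-38)/39 = -1636 - 1*(-38/39) = -1636 + 38/39 = -63766/39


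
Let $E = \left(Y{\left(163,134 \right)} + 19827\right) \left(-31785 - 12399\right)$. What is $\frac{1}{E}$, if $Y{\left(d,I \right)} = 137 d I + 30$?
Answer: $- \frac{1}{133091530824} \approx -7.5136 \cdot 10^{-12}$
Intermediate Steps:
$Y{\left(d,I \right)} = 30 + 137 I d$ ($Y{\left(d,I \right)} = 137 I d + 30 = 30 + 137 I d$)
$E = -133091530824$ ($E = \left(\left(30 + 137 \cdot 134 \cdot 163\right) + 19827\right) \left(-31785 - 12399\right) = \left(\left(30 + 2992354\right) + 19827\right) \left(-44184\right) = \left(2992384 + 19827\right) \left(-44184\right) = 3012211 \left(-44184\right) = -133091530824$)
$\frac{1}{E} = \frac{1}{-133091530824} = - \frac{1}{133091530824}$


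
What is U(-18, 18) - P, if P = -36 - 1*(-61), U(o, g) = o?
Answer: -43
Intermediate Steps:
P = 25 (P = -36 + 61 = 25)
U(-18, 18) - P = -18 - 1*25 = -18 - 25 = -43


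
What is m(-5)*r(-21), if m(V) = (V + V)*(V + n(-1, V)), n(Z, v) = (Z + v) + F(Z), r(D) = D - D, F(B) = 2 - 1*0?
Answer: 0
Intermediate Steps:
F(B) = 2 (F(B) = 2 + 0 = 2)
r(D) = 0
n(Z, v) = 2 + Z + v (n(Z, v) = (Z + v) + 2 = 2 + Z + v)
m(V) = 2*V*(1 + 2*V) (m(V) = (V + V)*(V + (2 - 1 + V)) = (2*V)*(V + (1 + V)) = (2*V)*(1 + 2*V) = 2*V*(1 + 2*V))
m(-5)*r(-21) = (2*(-5)*(1 + 2*(-5)))*0 = (2*(-5)*(1 - 10))*0 = (2*(-5)*(-9))*0 = 90*0 = 0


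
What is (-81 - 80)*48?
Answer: -7728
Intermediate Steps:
(-81 - 80)*48 = -161*48 = -7728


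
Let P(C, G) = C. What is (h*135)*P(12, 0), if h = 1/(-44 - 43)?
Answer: -540/29 ≈ -18.621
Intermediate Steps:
h = -1/87 (h = 1/(-87) = -1/87 ≈ -0.011494)
(h*135)*P(12, 0) = -1/87*135*12 = -45/29*12 = -540/29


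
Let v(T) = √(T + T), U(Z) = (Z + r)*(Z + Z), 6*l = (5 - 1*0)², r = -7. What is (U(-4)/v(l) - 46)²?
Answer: 76132/25 - 8096*√3/5 ≈ 240.74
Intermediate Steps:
l = 25/6 (l = (5 - 1*0)²/6 = (5 + 0)²/6 = (⅙)*5² = (⅙)*25 = 25/6 ≈ 4.1667)
U(Z) = 2*Z*(-7 + Z) (U(Z) = (Z - 7)*(Z + Z) = (-7 + Z)*(2*Z) = 2*Z*(-7 + Z))
v(T) = √2*√T (v(T) = √(2*T) = √2*√T)
(U(-4)/v(l) - 46)² = ((2*(-4)*(-7 - 4))/((√2*√(25/6))) - 46)² = ((2*(-4)*(-11))/((√2*(5*√6/6))) - 46)² = (88/((5*√3/3)) - 46)² = (88*(√3/5) - 46)² = (88*√3/5 - 46)² = (-46 + 88*√3/5)²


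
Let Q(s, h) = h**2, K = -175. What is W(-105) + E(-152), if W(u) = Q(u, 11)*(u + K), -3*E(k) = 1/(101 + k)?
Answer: -5183639/153 ≈ -33880.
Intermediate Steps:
E(k) = -1/(3*(101 + k))
W(u) = -21175 + 121*u (W(u) = 11**2*(u - 175) = 121*(-175 + u) = -21175 + 121*u)
W(-105) + E(-152) = (-21175 + 121*(-105)) - 1/(303 + 3*(-152)) = (-21175 - 12705) - 1/(303 - 456) = -33880 - 1/(-153) = -33880 - 1*(-1/153) = -33880 + 1/153 = -5183639/153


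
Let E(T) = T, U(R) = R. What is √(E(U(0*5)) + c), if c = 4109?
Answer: √4109 ≈ 64.101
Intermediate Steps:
√(E(U(0*5)) + c) = √(0*5 + 4109) = √(0 + 4109) = √4109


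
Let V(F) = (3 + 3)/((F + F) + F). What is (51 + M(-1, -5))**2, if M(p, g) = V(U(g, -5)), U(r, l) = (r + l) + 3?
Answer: 126025/49 ≈ 2571.9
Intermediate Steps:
U(r, l) = 3 + l + r (U(r, l) = (l + r) + 3 = 3 + l + r)
V(F) = 2/F (V(F) = 6/(2*F + F) = 6/((3*F)) = 6*(1/(3*F)) = 2/F)
M(p, g) = 2/(-2 + g) (M(p, g) = 2/(3 - 5 + g) = 2/(-2 + g))
(51 + M(-1, -5))**2 = (51 + 2/(-2 - 5))**2 = (51 + 2/(-7))**2 = (51 + 2*(-1/7))**2 = (51 - 2/7)**2 = (355/7)**2 = 126025/49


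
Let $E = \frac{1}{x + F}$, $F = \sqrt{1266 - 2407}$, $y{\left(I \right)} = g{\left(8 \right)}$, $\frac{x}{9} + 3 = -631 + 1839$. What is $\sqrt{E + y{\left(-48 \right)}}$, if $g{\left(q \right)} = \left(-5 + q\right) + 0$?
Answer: $\sqrt{\frac{32536 + 3 i \sqrt{1141}}{10845 + i \sqrt{1141}}} \approx 1.7321 - 6.0 \cdot 10^{-8} i$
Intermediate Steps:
$g{\left(q \right)} = -5 + q$
$x = 10845$ ($x = -27 + 9 \left(-631 + 1839\right) = -27 + 9 \cdot 1208 = -27 + 10872 = 10845$)
$y{\left(I \right)} = 3$ ($y{\left(I \right)} = -5 + 8 = 3$)
$F = i \sqrt{1141}$ ($F = \sqrt{-1141} = i \sqrt{1141} \approx 33.779 i$)
$E = \frac{1}{10845 + i \sqrt{1141}} \approx 9.2207 \cdot 10^{-5} - 2.872 \cdot 10^{-7} i$
$\sqrt{E + y{\left(-48 \right)}} = \sqrt{\left(\frac{10845}{117615166} - \frac{i \sqrt{1141}}{117615166}\right) + 3} = \sqrt{\frac{352856343}{117615166} - \frac{i \sqrt{1141}}{117615166}}$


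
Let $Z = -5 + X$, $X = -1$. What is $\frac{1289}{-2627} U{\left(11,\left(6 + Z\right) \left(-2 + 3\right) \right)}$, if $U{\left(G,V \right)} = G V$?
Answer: $0$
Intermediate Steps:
$Z = -6$ ($Z = -5 - 1 = -6$)
$\frac{1289}{-2627} U{\left(11,\left(6 + Z\right) \left(-2 + 3\right) \right)} = \frac{1289}{-2627} \cdot 11 \left(6 - 6\right) \left(-2 + 3\right) = 1289 \left(- \frac{1}{2627}\right) 11 \cdot 0 \cdot 1 = - \frac{1289 \cdot 11 \cdot 0}{2627} = \left(- \frac{1289}{2627}\right) 0 = 0$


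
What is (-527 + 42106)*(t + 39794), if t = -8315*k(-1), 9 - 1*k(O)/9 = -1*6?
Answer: -45018872249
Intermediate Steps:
k(O) = 135 (k(O) = 81 - (-9)*6 = 81 - 9*(-6) = 81 + 54 = 135)
t = -1122525 (t = -8315*135 = -1122525)
(-527 + 42106)*(t + 39794) = (-527 + 42106)*(-1122525 + 39794) = 41579*(-1082731) = -45018872249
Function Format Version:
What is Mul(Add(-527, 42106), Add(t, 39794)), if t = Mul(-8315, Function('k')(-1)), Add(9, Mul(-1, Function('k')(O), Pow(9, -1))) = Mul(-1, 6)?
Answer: -45018872249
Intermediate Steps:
Function('k')(O) = 135 (Function('k')(O) = Add(81, Mul(-9, Mul(-1, 6))) = Add(81, Mul(-9, -6)) = Add(81, 54) = 135)
t = -1122525 (t = Mul(-8315, 135) = -1122525)
Mul(Add(-527, 42106), Add(t, 39794)) = Mul(Add(-527, 42106), Add(-1122525, 39794)) = Mul(41579, -1082731) = -45018872249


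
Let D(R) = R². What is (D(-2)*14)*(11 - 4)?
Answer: 392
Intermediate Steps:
(D(-2)*14)*(11 - 4) = ((-2)²*14)*(11 - 4) = (4*14)*7 = 56*7 = 392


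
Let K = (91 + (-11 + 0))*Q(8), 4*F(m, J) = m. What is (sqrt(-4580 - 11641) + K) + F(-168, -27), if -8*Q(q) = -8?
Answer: 38 + I*sqrt(16221) ≈ 38.0 + 127.36*I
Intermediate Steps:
F(m, J) = m/4
Q(q) = 1 (Q(q) = -1/8*(-8) = 1)
K = 80 (K = (91 + (-11 + 0))*1 = (91 - 11)*1 = 80*1 = 80)
(sqrt(-4580 - 11641) + K) + F(-168, -27) = (sqrt(-4580 - 11641) + 80) + (1/4)*(-168) = (sqrt(-16221) + 80) - 42 = (I*sqrt(16221) + 80) - 42 = (80 + I*sqrt(16221)) - 42 = 38 + I*sqrt(16221)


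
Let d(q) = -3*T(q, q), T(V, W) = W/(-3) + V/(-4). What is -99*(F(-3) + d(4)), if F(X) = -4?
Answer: -297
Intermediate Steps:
T(V, W) = -W/3 - V/4 (T(V, W) = W*(-⅓) + V*(-¼) = -W/3 - V/4)
d(q) = 7*q/4 (d(q) = -3*(-q/3 - q/4) = -(-7)*q/4 = 7*q/4)
-99*(F(-3) + d(4)) = -99*(-4 + (7/4)*4) = -99*(-4 + 7) = -99*3 = -297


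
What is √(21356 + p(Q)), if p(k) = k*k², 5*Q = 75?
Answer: √24731 ≈ 157.26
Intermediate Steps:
Q = 15 (Q = (⅕)*75 = 15)
p(k) = k³
√(21356 + p(Q)) = √(21356 + 15³) = √(21356 + 3375) = √24731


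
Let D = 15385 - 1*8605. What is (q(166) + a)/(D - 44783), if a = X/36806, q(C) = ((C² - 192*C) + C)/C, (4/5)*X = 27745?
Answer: 3541875/5594953672 ≈ 0.00063305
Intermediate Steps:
X = 138725/4 (X = (5/4)*27745 = 138725/4 ≈ 34681.)
q(C) = (C² - 191*C)/C
D = 6780 (D = 15385 - 8605 = 6780)
a = 138725/147224 (a = (138725/4)/36806 = (138725/4)*(1/36806) = 138725/147224 ≈ 0.94227)
(q(166) + a)/(D - 44783) = ((-191 + 166) + 138725/147224)/(6780 - 44783) = (-25 + 138725/147224)/(-38003) = -3541875/147224*(-1/38003) = 3541875/5594953672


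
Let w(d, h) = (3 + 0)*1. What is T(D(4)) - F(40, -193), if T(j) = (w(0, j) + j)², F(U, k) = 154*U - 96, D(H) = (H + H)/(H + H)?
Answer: -6048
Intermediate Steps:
D(H) = 1 (D(H) = (2*H)/((2*H)) = (2*H)*(1/(2*H)) = 1)
w(d, h) = 3 (w(d, h) = 3*1 = 3)
F(U, k) = -96 + 154*U
T(j) = (3 + j)²
T(D(4)) - F(40, -193) = (3 + 1)² - (-96 + 154*40) = 4² - (-96 + 6160) = 16 - 1*6064 = 16 - 6064 = -6048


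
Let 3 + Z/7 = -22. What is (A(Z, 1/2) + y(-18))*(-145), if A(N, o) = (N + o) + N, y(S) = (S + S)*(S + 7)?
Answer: -13485/2 ≈ -6742.5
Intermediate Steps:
y(S) = 2*S*(7 + S) (y(S) = (2*S)*(7 + S) = 2*S*(7 + S))
Z = -175 (Z = -21 + 7*(-22) = -21 - 154 = -175)
A(N, o) = o + 2*N
(A(Z, 1/2) + y(-18))*(-145) = ((1/2 + 2*(-175)) + 2*(-18)*(7 - 18))*(-145) = ((½ - 350) + 2*(-18)*(-11))*(-145) = (-699/2 + 396)*(-145) = (93/2)*(-145) = -13485/2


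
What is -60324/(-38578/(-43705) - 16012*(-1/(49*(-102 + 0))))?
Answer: 1647128647395/63373952 ≈ 25991.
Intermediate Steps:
-60324/(-38578/(-43705) - 16012*(-1/(49*(-102 + 0)))) = -60324/(-38578*(-1/43705) - 16012/((-49*(-102)))) = -60324/(38578/43705 - 16012/4998) = -60324/(38578/43705 - 16012*1/4998) = -60324/(38578/43705 - 8006/2499) = -60324/(-253495808/109218795) = -60324*(-109218795/253495808) = 1647128647395/63373952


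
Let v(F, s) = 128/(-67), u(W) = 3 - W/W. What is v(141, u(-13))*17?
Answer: -2176/67 ≈ -32.478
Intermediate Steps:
u(W) = 2 (u(W) = 3 - 1*1 = 3 - 1 = 2)
v(F, s) = -128/67 (v(F, s) = 128*(-1/67) = -128/67)
v(141, u(-13))*17 = -128/67*17 = -2176/67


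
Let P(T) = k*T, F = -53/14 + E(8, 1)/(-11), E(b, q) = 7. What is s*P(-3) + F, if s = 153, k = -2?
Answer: 140691/154 ≈ 913.58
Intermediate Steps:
F = -681/154 (F = -53/14 + 7/(-11) = -53*1/14 + 7*(-1/11) = -53/14 - 7/11 = -681/154 ≈ -4.4221)
P(T) = -2*T
s*P(-3) + F = 153*(-2*(-3)) - 681/154 = 153*6 - 681/154 = 918 - 681/154 = 140691/154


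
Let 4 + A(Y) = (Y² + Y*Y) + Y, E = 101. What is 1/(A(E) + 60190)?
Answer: 1/80689 ≈ 1.2393e-5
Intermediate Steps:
A(Y) = -4 + Y + 2*Y² (A(Y) = -4 + ((Y² + Y*Y) + Y) = -4 + ((Y² + Y²) + Y) = -4 + (2*Y² + Y) = -4 + (Y + 2*Y²) = -4 + Y + 2*Y²)
1/(A(E) + 60190) = 1/((-4 + 101 + 2*101²) + 60190) = 1/((-4 + 101 + 2*10201) + 60190) = 1/((-4 + 101 + 20402) + 60190) = 1/(20499 + 60190) = 1/80689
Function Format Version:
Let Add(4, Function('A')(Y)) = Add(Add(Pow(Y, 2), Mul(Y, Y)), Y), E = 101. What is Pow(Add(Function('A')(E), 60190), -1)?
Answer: Rational(1, 80689) ≈ 1.2393e-5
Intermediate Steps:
Function('A')(Y) = Add(-4, Y, Mul(2, Pow(Y, 2))) (Function('A')(Y) = Add(-4, Add(Add(Pow(Y, 2), Mul(Y, Y)), Y)) = Add(-4, Add(Add(Pow(Y, 2), Pow(Y, 2)), Y)) = Add(-4, Add(Mul(2, Pow(Y, 2)), Y)) = Add(-4, Add(Y, Mul(2, Pow(Y, 2)))) = Add(-4, Y, Mul(2, Pow(Y, 2))))
Pow(Add(Function('A')(E), 60190), -1) = Pow(Add(Add(-4, 101, Mul(2, Pow(101, 2))), 60190), -1) = Pow(Add(Add(-4, 101, Mul(2, 10201)), 60190), -1) = Pow(Add(Add(-4, 101, 20402), 60190), -1) = Pow(Add(20499, 60190), -1) = Pow(80689, -1) = Rational(1, 80689)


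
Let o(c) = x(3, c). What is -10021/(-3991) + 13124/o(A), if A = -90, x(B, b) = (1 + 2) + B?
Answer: 26219005/11973 ≈ 2189.8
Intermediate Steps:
x(B, b) = 3 + B
o(c) = 6 (o(c) = 3 + 3 = 6)
-10021/(-3991) + 13124/o(A) = -10021/(-3991) + 13124/6 = -10021*(-1/3991) + 13124*(1/6) = 10021/3991 + 6562/3 = 26219005/11973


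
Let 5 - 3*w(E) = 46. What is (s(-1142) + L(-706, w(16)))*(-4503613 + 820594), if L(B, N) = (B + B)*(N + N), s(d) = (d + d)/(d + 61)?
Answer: -153667038788588/1081 ≈ -1.4215e+11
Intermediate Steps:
s(d) = 2*d/(61 + d) (s(d) = (2*d)/(61 + d) = 2*d/(61 + d))
w(E) = -41/3 (w(E) = 5/3 - ⅓*46 = 5/3 - 46/3 = -41/3)
L(B, N) = 4*B*N (L(B, N) = (2*B)*(2*N) = 4*B*N)
(s(-1142) + L(-706, w(16)))*(-4503613 + 820594) = (2*(-1142)/(61 - 1142) + 4*(-706)*(-41/3))*(-4503613 + 820594) = (2*(-1142)/(-1081) + 115784/3)*(-3683019) = (2*(-1142)*(-1/1081) + 115784/3)*(-3683019) = (2284/1081 + 115784/3)*(-3683019) = (125169356/3243)*(-3683019) = -153667038788588/1081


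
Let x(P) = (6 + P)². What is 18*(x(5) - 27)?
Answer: 1692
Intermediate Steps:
18*(x(5) - 27) = 18*((6 + 5)² - 27) = 18*(11² - 27) = 18*(121 - 27) = 18*94 = 1692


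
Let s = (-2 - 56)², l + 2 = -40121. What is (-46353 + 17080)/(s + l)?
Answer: 29273/36759 ≈ 0.79635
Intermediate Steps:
l = -40123 (l = -2 - 40121 = -40123)
s = 3364 (s = (-58)² = 3364)
(-46353 + 17080)/(s + l) = (-46353 + 17080)/(3364 - 40123) = -29273/(-36759) = -29273*(-1/36759) = 29273/36759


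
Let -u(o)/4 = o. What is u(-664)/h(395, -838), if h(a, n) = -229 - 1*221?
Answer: -1328/225 ≈ -5.9022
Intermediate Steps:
h(a, n) = -450 (h(a, n) = -229 - 221 = -450)
u(o) = -4*o
u(-664)/h(395, -838) = -4*(-664)/(-450) = 2656*(-1/450) = -1328/225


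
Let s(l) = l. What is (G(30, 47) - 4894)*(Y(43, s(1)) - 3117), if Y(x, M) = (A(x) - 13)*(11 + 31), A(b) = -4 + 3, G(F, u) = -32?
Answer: 18250830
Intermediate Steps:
A(b) = -1
Y(x, M) = -588 (Y(x, M) = (-1 - 13)*(11 + 31) = -14*42 = -588)
(G(30, 47) - 4894)*(Y(43, s(1)) - 3117) = (-32 - 4894)*(-588 - 3117) = -4926*(-3705) = 18250830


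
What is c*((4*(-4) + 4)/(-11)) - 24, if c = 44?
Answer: 24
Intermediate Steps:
c*((4*(-4) + 4)/(-11)) - 24 = 44*((4*(-4) + 4)/(-11)) - 24 = 44*((-16 + 4)*(-1/11)) - 24 = 44*(-12*(-1/11)) - 24 = 44*(12/11) - 24 = 48 - 24 = 24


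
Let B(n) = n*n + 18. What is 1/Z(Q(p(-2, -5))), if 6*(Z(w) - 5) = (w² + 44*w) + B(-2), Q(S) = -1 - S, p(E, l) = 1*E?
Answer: 6/97 ≈ 0.061856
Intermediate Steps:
p(E, l) = E
B(n) = 18 + n² (B(n) = n² + 18 = 18 + n²)
Z(w) = 26/3 + w²/6 + 22*w/3 (Z(w) = 5 + ((w² + 44*w) + (18 + (-2)²))/6 = 5 + ((w² + 44*w) + (18 + 4))/6 = 5 + ((w² + 44*w) + 22)/6 = 5 + (22 + w² + 44*w)/6 = 5 + (11/3 + w²/6 + 22*w/3) = 26/3 + w²/6 + 22*w/3)
1/Z(Q(p(-2, -5))) = 1/(26/3 + (-1 - 1*(-2))²/6 + 22*(-1 - 1*(-2))/3) = 1/(26/3 + (-1 + 2)²/6 + 22*(-1 + 2)/3) = 1/(26/3 + (⅙)*1² + (22/3)*1) = 1/(26/3 + (⅙)*1 + 22/3) = 1/(26/3 + ⅙ + 22/3) = 1/(97/6) = 6/97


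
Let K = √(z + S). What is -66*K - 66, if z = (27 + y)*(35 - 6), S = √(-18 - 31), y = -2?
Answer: -66 - 66*√(725 + 7*I) ≈ -1843.1 - 8.579*I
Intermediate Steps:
S = 7*I (S = √(-49) = 7*I ≈ 7.0*I)
z = 725 (z = (27 - 2)*(35 - 6) = 25*29 = 725)
K = √(725 + 7*I) ≈ 26.926 + 0.13*I
-66*K - 66 = -66*√(725 + 7*I) - 66 = -66 - 66*√(725 + 7*I)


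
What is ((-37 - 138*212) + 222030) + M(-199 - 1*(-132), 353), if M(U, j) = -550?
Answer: 192187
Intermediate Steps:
((-37 - 138*212) + 222030) + M(-199 - 1*(-132), 353) = ((-37 - 138*212) + 222030) - 550 = ((-37 - 29256) + 222030) - 550 = (-29293 + 222030) - 550 = 192737 - 550 = 192187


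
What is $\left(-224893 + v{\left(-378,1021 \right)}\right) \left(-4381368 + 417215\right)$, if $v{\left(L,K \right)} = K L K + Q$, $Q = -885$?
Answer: $1562940561940828$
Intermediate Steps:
$v{\left(L,K \right)} = -885 + L K^{2}$ ($v{\left(L,K \right)} = K L K - 885 = L K^{2} - 885 = -885 + L K^{2}$)
$\left(-224893 + v{\left(-378,1021 \right)}\right) \left(-4381368 + 417215\right) = \left(-224893 - \left(885 + 378 \cdot 1021^{2}\right)\right) \left(-4381368 + 417215\right) = \left(-224893 - 394043583\right) \left(-3964153\right) = \left(-394268476\right) \left(-3964153\right) = 1562940561940828$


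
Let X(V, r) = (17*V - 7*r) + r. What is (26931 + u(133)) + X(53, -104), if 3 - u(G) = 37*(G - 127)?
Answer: 28237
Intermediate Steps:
X(V, r) = -6*r + 17*V (X(V, r) = (-7*r + 17*V) + r = -6*r + 17*V)
u(G) = 4702 - 37*G (u(G) = 3 - 37*(G - 127) = 3 - 37*(-127 + G) = 3 - (-4699 + 37*G) = 3 + (4699 - 37*G) = 4702 - 37*G)
(26931 + u(133)) + X(53, -104) = (26931 + (4702 - 37*133)) + (-6*(-104) + 17*53) = (26931 + (4702 - 4921)) + (624 + 901) = (26931 - 219) + 1525 = 26712 + 1525 = 28237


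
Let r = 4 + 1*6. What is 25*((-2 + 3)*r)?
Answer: 250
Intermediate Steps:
r = 10 (r = 4 + 6 = 10)
25*((-2 + 3)*r) = 25*((-2 + 3)*10) = 25*(1*10) = 25*10 = 250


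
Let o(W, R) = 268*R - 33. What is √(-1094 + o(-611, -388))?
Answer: 3*I*√11679 ≈ 324.21*I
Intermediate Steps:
o(W, R) = -33 + 268*R
√(-1094 + o(-611, -388)) = √(-1094 + (-33 + 268*(-388))) = √(-1094 + (-33 - 103984)) = √(-1094 - 104017) = √(-105111) = 3*I*√11679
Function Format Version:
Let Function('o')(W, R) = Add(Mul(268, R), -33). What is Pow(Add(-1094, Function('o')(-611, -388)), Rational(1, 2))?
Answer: Mul(3, I, Pow(11679, Rational(1, 2))) ≈ Mul(324.21, I)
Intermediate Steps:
Function('o')(W, R) = Add(-33, Mul(268, R))
Pow(Add(-1094, Function('o')(-611, -388)), Rational(1, 2)) = Pow(Add(-1094, Add(-33, Mul(268, -388))), Rational(1, 2)) = Pow(Add(-1094, Add(-33, -103984)), Rational(1, 2)) = Pow(Add(-1094, -104017), Rational(1, 2)) = Pow(-105111, Rational(1, 2)) = Mul(3, I, Pow(11679, Rational(1, 2)))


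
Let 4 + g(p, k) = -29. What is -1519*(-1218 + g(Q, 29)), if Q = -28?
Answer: 1900269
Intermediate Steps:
g(p, k) = -33 (g(p, k) = -4 - 29 = -33)
-1519*(-1218 + g(Q, 29)) = -1519*(-1218 - 33) = -1519*(-1251) = 1900269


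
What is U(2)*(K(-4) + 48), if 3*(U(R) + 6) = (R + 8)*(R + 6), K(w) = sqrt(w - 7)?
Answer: 992 + 62*I*sqrt(11)/3 ≈ 992.0 + 68.544*I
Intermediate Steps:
K(w) = sqrt(-7 + w)
U(R) = -6 + (6 + R)*(8 + R)/3 (U(R) = -6 + ((R + 8)*(R + 6))/3 = -6 + ((8 + R)*(6 + R))/3 = -6 + ((6 + R)*(8 + R))/3 = -6 + (6 + R)*(8 + R)/3)
U(2)*(K(-4) + 48) = (10 + (1/3)*2**2 + (14/3)*2)*(sqrt(-7 - 4) + 48) = (10 + (1/3)*4 + 28/3)*(sqrt(-11) + 48) = (10 + 4/3 + 28/3)*(I*sqrt(11) + 48) = 62*(48 + I*sqrt(11))/3 = 992 + 62*I*sqrt(11)/3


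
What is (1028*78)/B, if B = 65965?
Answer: 80184/65965 ≈ 1.2156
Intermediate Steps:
(1028*78)/B = (1028*78)/65965 = 80184*(1/65965) = 80184/65965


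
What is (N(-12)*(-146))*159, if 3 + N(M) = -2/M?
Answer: 65773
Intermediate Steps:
N(M) = -3 - 2/M
(N(-12)*(-146))*159 = ((-3 - 2/(-12))*(-146))*159 = ((-3 - 2*(-1/12))*(-146))*159 = ((-3 + ⅙)*(-146))*159 = -17/6*(-146)*159 = (1241/3)*159 = 65773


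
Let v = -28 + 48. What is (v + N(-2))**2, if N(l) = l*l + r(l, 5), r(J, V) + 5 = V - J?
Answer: 676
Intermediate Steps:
r(J, V) = -5 + V - J (r(J, V) = -5 + (V - J) = -5 + V - J)
v = 20
N(l) = l**2 - l (N(l) = l*l + (-5 + 5 - l) = l**2 - l)
(v + N(-2))**2 = (20 - 2*(-1 - 2))**2 = (20 - 2*(-3))**2 = (20 + 6)**2 = 26**2 = 676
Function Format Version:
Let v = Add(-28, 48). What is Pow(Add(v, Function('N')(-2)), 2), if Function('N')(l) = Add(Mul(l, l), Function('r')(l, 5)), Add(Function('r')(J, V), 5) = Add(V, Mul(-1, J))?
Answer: 676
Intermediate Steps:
Function('r')(J, V) = Add(-5, V, Mul(-1, J)) (Function('r')(J, V) = Add(-5, Add(V, Mul(-1, J))) = Add(-5, V, Mul(-1, J)))
v = 20
Function('N')(l) = Add(Pow(l, 2), Mul(-1, l)) (Function('N')(l) = Add(Mul(l, l), Add(-5, 5, Mul(-1, l))) = Add(Pow(l, 2), Mul(-1, l)))
Pow(Add(v, Function('N')(-2)), 2) = Pow(Add(20, Mul(-2, Add(-1, -2))), 2) = Pow(Add(20, Mul(-2, -3)), 2) = Pow(Add(20, 6), 2) = Pow(26, 2) = 676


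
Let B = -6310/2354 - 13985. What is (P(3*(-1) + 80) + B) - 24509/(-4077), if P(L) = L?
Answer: -66723347974/4798629 ≈ -13905.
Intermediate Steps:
B = -16463500/1177 (B = -6310*1/2354 - 13985 = -3155/1177 - 13985 = -16463500/1177 ≈ -13988.)
(P(3*(-1) + 80) + B) - 24509/(-4077) = ((3*(-1) + 80) - 16463500/1177) - 24509/(-4077) = ((-3 + 80) - 16463500/1177) - 24509*(-1/4077) = (77 - 16463500/1177) + 24509/4077 = -16372871/1177 + 24509/4077 = -66723347974/4798629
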